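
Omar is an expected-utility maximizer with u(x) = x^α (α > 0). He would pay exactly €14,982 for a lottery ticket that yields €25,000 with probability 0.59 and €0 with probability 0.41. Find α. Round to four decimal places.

Since u(0) = 0, the lottery's EU is 0.59·25000^α.
Setting u(14982) equal to that: 14982^α = 0.59·25000^α ⇒ (14982/25000)^α = 0.59.
Take logs: α = ln 0.59 / ln(14982/25000) ≈ 1.030480.

α ≈ 1.0305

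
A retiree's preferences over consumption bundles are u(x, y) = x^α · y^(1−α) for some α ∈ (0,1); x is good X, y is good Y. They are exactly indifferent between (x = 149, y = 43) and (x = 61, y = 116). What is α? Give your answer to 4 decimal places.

α ≈ 0.5263

The Cobb–Douglas utilities coincide, so 149^α·43^(1−α) = 61^α·116^(1−α).
Taking logs: α·ln 149 + (1−α)·ln 43 = α·ln 61 + (1−α)·ln 116, i.e. α·0.8930724 = (1−α)·0.9923901.
Thus α·(1.8854625) = 0.9923901, so α = 0.9923901/1.8854625 ≈ 0.5263.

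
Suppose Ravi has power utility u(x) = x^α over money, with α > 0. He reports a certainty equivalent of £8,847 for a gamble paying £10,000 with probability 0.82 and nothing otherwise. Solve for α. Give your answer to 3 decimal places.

α ≈ 1.620

EU(lottery) = 0.82·10000^α + 0.18·0 = 0.82·10000^α.
Equating: 8847^α = 0.82·10000^α, i.e. 0.8847^α = 0.82.
α = ln(0.82) / ln(8847/10000) = -0.198451/-0.122507 ≈ 1.620.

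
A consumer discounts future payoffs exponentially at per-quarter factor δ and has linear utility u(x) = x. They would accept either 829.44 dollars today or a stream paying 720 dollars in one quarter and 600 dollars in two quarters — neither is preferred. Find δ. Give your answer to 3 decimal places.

δ ≈ 0.720

Present value of the stream is 720·δ + 600·δ². Indifference gives 720δ + 600δ² = 829.44.
Rearranged: 600δ² + 720δ − 829.44 = 0.
δ = (−720 + √(720² + 4·600·829.44)) / (2·600) = (−720 + √2509056.00) / 1200 ≈ 0.720.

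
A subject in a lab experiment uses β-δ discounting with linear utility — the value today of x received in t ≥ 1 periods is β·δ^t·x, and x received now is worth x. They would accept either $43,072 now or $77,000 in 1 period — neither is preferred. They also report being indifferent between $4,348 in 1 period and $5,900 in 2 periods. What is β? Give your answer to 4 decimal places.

From the later pair, β·δ^1·4348 = β·δ^2·5900; dividing through, δ = 4348/5900 = 0.73695.
The first indifference: 43072 = β·δ·77000, so β = 43072/(δ·77000) = 43072/(0.73695·77000) ≈ 0.7590.

β ≈ 0.7590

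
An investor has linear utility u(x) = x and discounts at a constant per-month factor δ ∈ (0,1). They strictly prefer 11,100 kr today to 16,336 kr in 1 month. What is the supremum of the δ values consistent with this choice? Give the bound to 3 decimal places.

δ < 0.679

Under u(x) = x this choice says 11100 > δ·16336.
Dividing through by 16336 gives δ < 0.67948.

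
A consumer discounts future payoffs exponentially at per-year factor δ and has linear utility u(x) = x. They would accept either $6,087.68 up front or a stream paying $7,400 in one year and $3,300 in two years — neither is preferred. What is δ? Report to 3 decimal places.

δ ≈ 0.640

Present value of the stream is 7400·δ + 3300·δ². Indifference gives 7400δ + 3300δ² = 6087.68.
So 3300δ² + 7400δ − 6087.68 = 0.
The positive root is δ = [−7400 + √(7400² + 4·3300·6087.68)] / (2·3300) = (−7400 + 11624.000)/6600 ≈ 0.640.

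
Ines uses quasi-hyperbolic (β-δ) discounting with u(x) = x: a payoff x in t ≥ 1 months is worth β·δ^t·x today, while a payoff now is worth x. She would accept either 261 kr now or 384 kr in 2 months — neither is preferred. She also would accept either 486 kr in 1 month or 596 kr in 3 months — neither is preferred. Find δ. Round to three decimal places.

δ ≈ 0.903

From the later pair, β·δ^1·486 = β·δ^3·596; dividing through, δ^2 = 486/596 = 0.81544, so δ = 0.90302.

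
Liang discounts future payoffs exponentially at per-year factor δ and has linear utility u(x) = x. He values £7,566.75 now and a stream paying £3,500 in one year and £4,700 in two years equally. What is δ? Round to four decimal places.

δ ≈ 0.9500

Present value of the stream is 3500·δ + 4700·δ². Indifference gives 3500δ + 4700δ² = 7566.75.
That is, 4700δ² + 3500δ − 7566.75 = 0, a quadratic in δ.
By the quadratic formula (taking the positive root), δ = (−3500 + √154504900.00) / 9400 ≈ 0.9500.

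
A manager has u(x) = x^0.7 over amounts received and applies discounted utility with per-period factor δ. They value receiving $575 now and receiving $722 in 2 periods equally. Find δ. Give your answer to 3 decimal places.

The payoff in 2 periods is discounted by δ^2, so u(575) = δ^2·u(722) and δ^2 = u(575)/u(722).
With u(x) = x^0.7: δ^2 = 575^0.7/722^0.7 = (575/722)^0.7 = 0.85269.
Hence δ = (0.85269)^(1/2) = 0.92341.

δ ≈ 0.923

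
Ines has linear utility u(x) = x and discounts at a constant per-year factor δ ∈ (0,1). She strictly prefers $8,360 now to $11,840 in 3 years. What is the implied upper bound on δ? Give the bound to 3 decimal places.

δ < 0.890

Under u(x) = x this choice says 8360 > δ^3·11840.
Dividing by 11840: δ^3 < 0.70608. Both sides are positive, so the cube root keeps the direction.
δ < 0.70608^(1/3) = 0.890.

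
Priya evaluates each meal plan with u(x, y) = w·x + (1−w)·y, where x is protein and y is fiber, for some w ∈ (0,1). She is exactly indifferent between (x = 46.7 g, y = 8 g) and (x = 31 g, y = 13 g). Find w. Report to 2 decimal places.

w = 0.24

u(46.7,8) = u(31,13) means w·46.7 + (1−w)·8 = w·31 + (1−w)·13.
Rearranging, 15.7·w − 5·(1−w) = 0.
Hence w = 5/(15.7+5) = 5/20.7 = 0.24.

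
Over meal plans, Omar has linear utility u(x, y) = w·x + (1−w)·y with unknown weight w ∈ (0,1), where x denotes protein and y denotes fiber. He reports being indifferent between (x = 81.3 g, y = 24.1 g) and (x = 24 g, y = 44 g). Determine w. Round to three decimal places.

Indifference: w·81.3 + (1−w)·24.1 = w·24 + (1−w)·44.
w·(81.3−24) = (1−w)·(44−24.1), i.e. w·57.3 = (1−w)·19.9.
Hence w = 19.9/(57.3+19.9) = 19.9/77.2 = 0.258.

w = 0.258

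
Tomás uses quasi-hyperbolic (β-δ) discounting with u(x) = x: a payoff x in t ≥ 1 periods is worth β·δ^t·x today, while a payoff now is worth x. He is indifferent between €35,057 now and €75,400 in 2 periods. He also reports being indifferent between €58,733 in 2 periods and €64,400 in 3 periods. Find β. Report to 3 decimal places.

From the later pair, β·δ^2·58733 = β·δ^3·64400; dividing through, δ = 58733/64400 = 0.91200.
Substituting δ into 35057 = β·δ^2·75400: β = 35057/(62713.925) ≈ 0.559.

β ≈ 0.559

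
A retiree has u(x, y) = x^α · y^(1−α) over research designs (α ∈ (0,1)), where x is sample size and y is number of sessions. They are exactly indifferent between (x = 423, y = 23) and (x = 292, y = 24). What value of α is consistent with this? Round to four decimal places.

α ≈ 0.1030

Set the two utilities equal: 423^α·23^(1−α) = 292^α·24^(1−α).
Rearrange to (423/292)^α = (24/23)^(1−α) and take logs: α·0.3706184 = (1−α)·0.0425596.
So α/(1−α) = (0.0425596)/(0.3706184) = 0.1148340, and α = 0.1148340/1.1148340 ≈ 0.1030.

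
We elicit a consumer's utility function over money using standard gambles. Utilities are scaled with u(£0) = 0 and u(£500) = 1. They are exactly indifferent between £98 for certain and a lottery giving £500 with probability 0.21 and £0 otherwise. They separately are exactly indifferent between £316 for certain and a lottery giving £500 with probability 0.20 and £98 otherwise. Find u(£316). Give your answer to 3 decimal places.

0.368

The first gamble pins u(£98): it must equal 0.21·1 + 0.79·0 = 0.21.
Then u(£316) = 0.20·u(£500) + 0.80·u(£98) = 0.20·1.00 + 0.80·0.21 = 0.3680.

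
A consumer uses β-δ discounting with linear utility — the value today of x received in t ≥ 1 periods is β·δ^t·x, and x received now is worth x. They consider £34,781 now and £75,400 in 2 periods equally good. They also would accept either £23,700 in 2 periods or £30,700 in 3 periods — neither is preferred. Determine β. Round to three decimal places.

β ≈ 0.774

Both payoffs in the second observation are in the future, so β drops out: δ^2·23700 = δ^3·30700 ⇒ δ = 23700/30700 = 0.77199.
Substituting δ into 34781 = β·δ^2·75400: β = 34781/(44935.677) ≈ 0.774.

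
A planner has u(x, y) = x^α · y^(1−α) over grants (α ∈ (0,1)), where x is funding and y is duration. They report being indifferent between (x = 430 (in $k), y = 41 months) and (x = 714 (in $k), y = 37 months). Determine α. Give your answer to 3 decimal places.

The Cobb–Douglas utilities coincide, so 430^α·41^(1−α) = 714^α·37^(1−α).
Taking logs: α·ln 430 + (1−α)·ln 41 = α·ln 714 + (1−α)·ln 37, i.e. α·-0.507098 = (1−α)·-0.102654.
Thus α·(-0.609752) = -0.102654, so α = -0.102654/-0.609752 ≈ 0.168.

α ≈ 0.168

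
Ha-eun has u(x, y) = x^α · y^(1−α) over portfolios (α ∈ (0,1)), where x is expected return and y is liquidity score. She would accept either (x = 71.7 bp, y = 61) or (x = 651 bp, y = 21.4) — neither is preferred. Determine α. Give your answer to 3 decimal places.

α ≈ 0.322

Set the two utilities equal: 71.7^α·61^(1−α) = 651^α·21.4^(1−α).
Rearrange to (71.7/651)^α = (21.4/61)^(1−α) and take logs: α·-2.206019 = (1−α)·-1.047483.
So α/(1−α) = (-1.047483)/(-2.206019) = 0.474830, and α = 0.474830/1.474830 ≈ 0.322.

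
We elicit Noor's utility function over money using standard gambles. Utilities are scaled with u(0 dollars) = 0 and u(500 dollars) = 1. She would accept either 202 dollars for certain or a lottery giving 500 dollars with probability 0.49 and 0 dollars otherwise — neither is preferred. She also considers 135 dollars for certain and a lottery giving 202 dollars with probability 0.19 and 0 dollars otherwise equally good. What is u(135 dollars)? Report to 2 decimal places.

0.09

From the first indifference, u(202 dollars) = 0.49·u(500 dollars) + 0.51·u(0 dollars) = 0.49·1 + 0.51·0 = 0.49.
The second indifference gives u(135 dollars) = 0.19·u(202 dollars) + 0.81·u(0 dollars) = 0.19·0.49 + 0.81·0.00 = 0.0931.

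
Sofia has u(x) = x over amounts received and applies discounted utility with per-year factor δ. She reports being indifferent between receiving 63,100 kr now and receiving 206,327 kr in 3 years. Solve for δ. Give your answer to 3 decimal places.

δ ≈ 0.674

The payoff in 3 years is discounted by δ^3, so u(63100) = δ^3·u(206327) and δ^3 = u(63100)/u(206327).
With u(x) = x: δ^3 = 63100/206327 = 0.30583.
Hence δ = (0.30583)^(1/3) = 0.67374.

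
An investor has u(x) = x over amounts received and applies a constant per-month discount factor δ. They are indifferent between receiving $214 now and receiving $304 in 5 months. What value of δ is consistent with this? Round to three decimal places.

δ ≈ 0.932

Indifference means u(214) = δ^5 · u(304), so δ^5 = u(214)/u(304).
With u(x) = x: δ^5 = 214/304 = 0.70395.
Hence δ = (0.70395)^(1/5) = 0.93220.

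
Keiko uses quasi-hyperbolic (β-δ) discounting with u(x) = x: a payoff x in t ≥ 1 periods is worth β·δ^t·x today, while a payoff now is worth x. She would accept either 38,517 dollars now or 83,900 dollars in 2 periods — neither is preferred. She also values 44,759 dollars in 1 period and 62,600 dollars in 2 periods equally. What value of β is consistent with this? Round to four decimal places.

β ≈ 0.8980

The second indifference involves only future payoffs, so β cancels: β·δ^1·44759 = β·δ^2·62600, giving δ = 44759/62600 = 0.71500.
The first indifference: 38517 = β·δ^2·83900, so β = 38517/(δ^2·83900) = 38517/(0.51122·83900) ≈ 0.8980.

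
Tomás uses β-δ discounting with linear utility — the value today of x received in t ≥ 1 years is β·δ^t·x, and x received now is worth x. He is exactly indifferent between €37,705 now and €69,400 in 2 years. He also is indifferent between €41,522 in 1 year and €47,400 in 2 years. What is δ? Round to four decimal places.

From the later pair, β·δ^1·41522 = β·δ^2·47400; dividing through, δ = 41522/47400 = 0.87599.

δ ≈ 0.8760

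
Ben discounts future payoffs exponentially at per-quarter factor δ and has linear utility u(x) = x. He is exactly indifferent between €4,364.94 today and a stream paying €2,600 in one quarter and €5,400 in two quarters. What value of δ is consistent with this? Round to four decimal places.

δ ≈ 0.6900

Present value of the stream is 2600·δ + 5400·δ². Indifference gives 2600δ + 5400δ² = 4364.94.
So 5400δ² + 2600δ − 4364.94 = 0.
The positive root is δ = [−2600 + √(2600² + 4·5400·4364.94)] / (2·5400) = (−2600 + 10052.000)/10800 ≈ 0.6900.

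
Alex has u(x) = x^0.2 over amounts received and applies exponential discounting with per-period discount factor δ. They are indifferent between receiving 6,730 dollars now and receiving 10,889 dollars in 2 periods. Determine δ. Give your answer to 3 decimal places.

δ ≈ 0.953

Indifference means u(6730) = δ^2 · u(10889), so δ^2 = u(6730)/u(10889).
Since u(x) = x^0.2, δ^2 = (6730/10889)^0.2 = 0.61805^0.2 = 0.90825.
Hence δ = (0.90825)^(1/2) = 0.95302.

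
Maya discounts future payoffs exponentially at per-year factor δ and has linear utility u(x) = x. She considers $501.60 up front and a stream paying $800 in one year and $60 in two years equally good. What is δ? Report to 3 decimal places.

Equating present values: 501.60 = 800δ + 60δ².
So 60δ² + 800δ − 501.60 = 0.
By the quadratic formula (taking the positive root), δ = (−800 + √760384.00) / 120 ≈ 0.600.

δ ≈ 0.600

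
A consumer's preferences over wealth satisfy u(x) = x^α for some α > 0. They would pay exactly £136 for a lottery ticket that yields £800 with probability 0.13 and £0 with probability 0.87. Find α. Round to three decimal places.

EU(lottery) = 0.13·800^α + 0.87·0 = 0.13·800^α.
Equating: 136^α = 0.13·800^α, i.e. 0.1700^α = 0.13.
Take logs: α = ln 0.13 / ln(136/800) ≈ 1.15139.

α ≈ 1.151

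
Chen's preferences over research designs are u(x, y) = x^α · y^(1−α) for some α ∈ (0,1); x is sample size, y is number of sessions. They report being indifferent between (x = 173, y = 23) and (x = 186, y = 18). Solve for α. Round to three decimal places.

The Cobb–Douglas utilities coincide, so 173^α·23^(1−α) = 186^α·18^(1−α).
Rearrange to (173/186)^α = (18/23)^(1−α) and take logs: α·-0.072455 = (1−α)·-0.245122.
With A = -0.072455 and B = -0.245122: α·A = (1−α)·B, so α = B/(A+B) = -0.245122/-0.317577 ≈ 0.772.

α ≈ 0.772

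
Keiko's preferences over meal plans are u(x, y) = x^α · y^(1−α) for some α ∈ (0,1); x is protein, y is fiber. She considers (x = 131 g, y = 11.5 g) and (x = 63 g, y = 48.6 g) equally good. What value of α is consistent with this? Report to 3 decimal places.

α ≈ 0.663

Indifference: 131^α · 11.5^(1−α) = 63^α · 48.6^(1−α).
Rearrange to (131/63)^α = (48.6/11.5)^(1−α) and take logs: α·0.732063 = (1−α)·1.441276.
Thus α·(2.173339) = 1.441276, so α = 1.441276/2.173339 ≈ 0.663.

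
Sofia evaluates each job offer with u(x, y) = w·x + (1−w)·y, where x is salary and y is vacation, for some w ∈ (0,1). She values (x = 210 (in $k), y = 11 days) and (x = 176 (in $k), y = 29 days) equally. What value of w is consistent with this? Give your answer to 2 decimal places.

Equating utilities: w·210 + (1−w)·11 = w·176 + (1−w)·29.
w·(210−176) = (1−w)·(29−11), i.e. w·34 = (1−w)·18.
The marginal rate of substitution is 18/34, so w = 18/(34+18) = 0.35.

w = 0.35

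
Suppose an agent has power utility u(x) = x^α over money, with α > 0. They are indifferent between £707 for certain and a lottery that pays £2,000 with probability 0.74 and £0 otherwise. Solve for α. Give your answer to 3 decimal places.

α ≈ 0.290

The lottery's expected utility is 0.74·u(2000) + 0.26·u(0) = 0.74·2000^α (since u(0) = 0 for α > 0).
Equating: 707^α = 0.74·2000^α, i.e. 0.3535^α = 0.74.
α = ln(0.74) / ln(707/2000) = -0.301105/-1.039872 ≈ 0.290.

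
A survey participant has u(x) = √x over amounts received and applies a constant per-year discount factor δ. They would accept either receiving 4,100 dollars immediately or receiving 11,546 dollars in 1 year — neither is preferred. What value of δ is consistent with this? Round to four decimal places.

δ ≈ 0.5959

Indifference means u(4100) = δ · u(11546), so δ = u(4100)/u(11546).
Since u(x) = √x, δ = √(4100/11546) = 0.59590.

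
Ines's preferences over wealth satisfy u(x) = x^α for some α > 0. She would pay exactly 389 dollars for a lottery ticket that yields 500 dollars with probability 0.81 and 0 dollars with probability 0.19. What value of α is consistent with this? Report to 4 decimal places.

Since u(0) = 0, the lottery's EU is 0.81·500^α.
Setting u(389) equal to that: 389^α = 0.81·500^α ⇒ (389/500)^α = 0.81.
Take logs: α = ln 0.81 / ln(389/500) ≈ 0.839430.

α ≈ 0.8394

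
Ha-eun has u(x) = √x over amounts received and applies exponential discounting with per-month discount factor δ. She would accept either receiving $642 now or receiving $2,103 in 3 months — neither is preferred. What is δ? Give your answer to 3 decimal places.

Indifference means u(642) = δ^3 · u(2103), so δ^3 = u(642)/u(2103).
Since u(x) = √x, δ^3 = √(642/2103) = 0.55252.
Taking the cube root: δ = 0.55252^(1/3) ≈ 0.821.

δ ≈ 0.821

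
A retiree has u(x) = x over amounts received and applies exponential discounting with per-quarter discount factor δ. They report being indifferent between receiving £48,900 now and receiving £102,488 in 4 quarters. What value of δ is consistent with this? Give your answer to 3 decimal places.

Indifference means u(48900) = δ^4 · u(102488), so δ^4 = u(48900)/u(102488).
With u(x) = x: δ^4 = 48900/102488 = 0.47713.
Hence δ = (0.47713)^(1/4) = 0.83111.

δ ≈ 0.831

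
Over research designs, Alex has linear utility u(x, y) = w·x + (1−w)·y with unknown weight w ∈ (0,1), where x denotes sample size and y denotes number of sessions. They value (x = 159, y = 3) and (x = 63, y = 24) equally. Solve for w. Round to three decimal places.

Indifference: w·159 + (1−w)·3 = w·63 + (1−w)·24.
Rearranging, 96·w − 21·(1−w) = 0.
So w/(1−w) = 21/96 = 0.2188, giving w = 21/(96+21) = 0.179.

w = 0.179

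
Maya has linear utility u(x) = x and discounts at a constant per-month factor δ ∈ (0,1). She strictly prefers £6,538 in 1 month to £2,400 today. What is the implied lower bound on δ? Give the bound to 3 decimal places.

The preference means 2400 < δ·6538.
Dividing through by 6538 gives δ > 0.36708.

δ > 0.367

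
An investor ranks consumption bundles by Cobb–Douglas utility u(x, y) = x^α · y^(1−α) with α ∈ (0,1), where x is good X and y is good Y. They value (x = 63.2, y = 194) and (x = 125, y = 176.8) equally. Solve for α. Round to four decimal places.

α ≈ 0.1198

The Cobb–Douglas utilities coincide, so 63.2^α·194^(1−α) = 125^α·176.8^(1−α).
Taking logs: α·ln 63.2 + (1−α)·ln 194 = α·ln 125 + (1−α)·ln 176.8, i.e. α·-0.6820094 = (1−α)·-0.0928390.
Thus α·(-0.7748484) = -0.0928390, so α = -0.0928390/-0.7748484 ≈ 0.1198.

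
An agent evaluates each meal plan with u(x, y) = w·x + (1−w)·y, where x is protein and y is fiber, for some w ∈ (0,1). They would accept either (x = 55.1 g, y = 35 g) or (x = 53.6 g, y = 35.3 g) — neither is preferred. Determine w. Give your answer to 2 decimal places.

w = 0.17

Indifference: w·55.1 + (1−w)·35 = w·53.6 + (1−w)·35.3.
Collecting terms: w·1.5 = (1−w)·0.3.
The marginal rate of substitution is 0.3/1.5, so w = 0.3/(1.5+0.3) = 0.17.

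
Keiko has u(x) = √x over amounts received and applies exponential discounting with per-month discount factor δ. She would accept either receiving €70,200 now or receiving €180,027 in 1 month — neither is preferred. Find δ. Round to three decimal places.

δ ≈ 0.624

Equating discounted utilities: u(70200) = δ·u(180027) ⇒ δ = u(70200)/u(180027).
With u(x) = √x: δ = √70200/√180027 = √(70200/180027) = 0.62445.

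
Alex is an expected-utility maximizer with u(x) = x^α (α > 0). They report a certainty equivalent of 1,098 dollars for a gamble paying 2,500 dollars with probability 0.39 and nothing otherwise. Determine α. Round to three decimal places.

α ≈ 1.144

Since u(0) = 0, the lottery's EU is 0.39·2500^α.
Setting u(1098) equal to that: 1098^α = 0.39·2500^α ⇒ (1098/2500)^α = 0.39.
Taking logs: α·ln(1098/2500) = ln(0.39), so α = -0.941609 / -0.822800 ≈ 1.144.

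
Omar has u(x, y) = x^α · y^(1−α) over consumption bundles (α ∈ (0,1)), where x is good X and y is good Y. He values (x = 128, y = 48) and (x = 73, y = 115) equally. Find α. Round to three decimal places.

α ≈ 0.609

The Cobb–Douglas utilities coincide, so 128^α·48^(1−α) = 73^α·115^(1−α).
Taking logs: α·ln 128 + (1−α)·ln 48 = α·ln 73 + (1−α)·ln 115, i.e. α·0.561571 = (1−α)·0.873731.
So α/(1−α) = (0.873731)/(0.561571) = 1.555869, and α = 1.555869/2.555869 ≈ 0.609.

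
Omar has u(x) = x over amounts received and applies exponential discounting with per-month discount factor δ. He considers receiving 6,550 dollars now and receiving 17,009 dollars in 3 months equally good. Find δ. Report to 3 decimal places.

δ ≈ 0.728

The payoff in 3 months is discounted by δ^3, so u(6550) = δ^3·u(17009) and δ^3 = u(6550)/u(17009).
With u(x) = x: δ^3 = 6550/17009 = 0.38509.
So δ = 0.38509^(1/3) ≈ 0.728.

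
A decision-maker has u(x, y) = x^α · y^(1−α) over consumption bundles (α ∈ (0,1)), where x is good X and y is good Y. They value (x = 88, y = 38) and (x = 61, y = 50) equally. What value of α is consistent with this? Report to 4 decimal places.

α ≈ 0.4282

The Cobb–Douglas utilities coincide, so 88^α·38^(1−α) = 61^α·50^(1−α).
Rearrange to (88/61)^α = (50/38)^(1−α) and take logs: α·0.3664630 = (1−α)·0.2744368.
With A = 0.3664630 and B = 0.2744368: α·A = (1−α)·B, so α = B/(A+B) = 0.2744368/0.6408998 ≈ 0.4282.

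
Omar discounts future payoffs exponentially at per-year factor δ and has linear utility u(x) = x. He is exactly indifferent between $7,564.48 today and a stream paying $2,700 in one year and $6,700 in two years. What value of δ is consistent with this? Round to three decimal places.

δ ≈ 0.880

The stream is worth 2700δ + 6700δ² today, so 2700δ + 6700δ² = 7564.48.
So 6700δ² + 2700δ − 7564.48 = 0.
By the quadratic formula (taking the positive root), δ = (−2700 + √210018064.00) / 13400 ≈ 0.880.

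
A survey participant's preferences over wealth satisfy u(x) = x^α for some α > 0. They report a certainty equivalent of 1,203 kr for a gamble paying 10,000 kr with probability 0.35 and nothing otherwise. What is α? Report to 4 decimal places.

The lottery's expected utility is 0.35·u(10000) + 0.65·u(0) = 0.35·10000^α (since u(0) = 0 for α > 0).
Equating: 1203^α = 0.35·10000^α, i.e. 0.1203^α = 0.35.
Take logs: α = ln 0.35 / ln(1203/10000) ≈ 0.495721.

α ≈ 0.4957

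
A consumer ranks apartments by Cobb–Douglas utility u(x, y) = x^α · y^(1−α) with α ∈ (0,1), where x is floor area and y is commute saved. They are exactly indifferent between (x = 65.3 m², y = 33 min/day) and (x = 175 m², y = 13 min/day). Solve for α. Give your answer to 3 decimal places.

Indifference: 65.3^α · 33^(1−α) = 175^α · 13^(1−α).
(65.3/175)^α = (13/33)^(1−α); take logs: α·ln(65.3/175) = (1−α)·ln(13/33), i.e. α·-0.985794 = (1−α)·-0.931558.
Thus α·(-1.917352) = -0.931558, so α = -0.931558/-1.917352 ≈ 0.486.

α ≈ 0.486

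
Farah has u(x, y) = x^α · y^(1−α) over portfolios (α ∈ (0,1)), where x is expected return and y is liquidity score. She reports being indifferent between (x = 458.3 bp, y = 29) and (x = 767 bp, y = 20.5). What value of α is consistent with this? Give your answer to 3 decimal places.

The Cobb–Douglas utilities coincide, so 458.3^α·29^(1−α) = 767^α·20.5^(1−α).
(458.3/767)^α = (20.5/29)^(1−α); take logs: α·ln(458.3/767) = (1−α)·ln(20.5/29), i.e. α·-0.514963 = (1−α)·-0.346871.
With A = -0.514963 and B = -0.346871: α·A = (1−α)·B, so α = B/(A+B) = -0.346871/-0.861834 ≈ 0.402.

α ≈ 0.402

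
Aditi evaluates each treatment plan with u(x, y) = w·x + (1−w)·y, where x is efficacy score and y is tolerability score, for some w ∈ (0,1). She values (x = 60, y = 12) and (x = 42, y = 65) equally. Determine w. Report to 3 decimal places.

w = 0.746

Indifference: w·60 + (1−w)·12 = w·42 + (1−w)·65.
Rearranging, 18·w − 53·(1−w) = 0.
So w/(1−w) = 53/18 = 2.9444, giving w = 53/(18+53) = 0.746.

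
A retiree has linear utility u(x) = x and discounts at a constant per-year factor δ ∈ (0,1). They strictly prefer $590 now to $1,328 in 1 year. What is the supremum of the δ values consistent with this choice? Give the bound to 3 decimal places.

The preference means 590 > δ·1328.
So δ < 590/1328 = 0.44428.

δ < 0.444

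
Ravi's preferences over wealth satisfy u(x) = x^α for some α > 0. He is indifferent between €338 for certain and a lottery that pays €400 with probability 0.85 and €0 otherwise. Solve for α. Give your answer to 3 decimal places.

α ≈ 0.965

The lottery's expected utility is 0.85·u(400) + 0.15·u(0) = 0.85·400^α (since u(0) = 0 for α > 0).
Indifference: 338^α = 0.85·400^α, so (338/400)^α = 0.85.
α = ln(0.85) / ln(338/400) = -0.162519/-0.168419 ≈ 0.965.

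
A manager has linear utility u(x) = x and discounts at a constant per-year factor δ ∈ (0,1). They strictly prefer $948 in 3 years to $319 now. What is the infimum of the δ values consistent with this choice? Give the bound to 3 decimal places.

Comparing present values: 319 < δ^3·948.
Dividing by 948: δ^3 > 0.33650. Both sides are positive, so the cube root keeps the direction.
δ > 0.33650^(1/3) = 0.696.

δ > 0.696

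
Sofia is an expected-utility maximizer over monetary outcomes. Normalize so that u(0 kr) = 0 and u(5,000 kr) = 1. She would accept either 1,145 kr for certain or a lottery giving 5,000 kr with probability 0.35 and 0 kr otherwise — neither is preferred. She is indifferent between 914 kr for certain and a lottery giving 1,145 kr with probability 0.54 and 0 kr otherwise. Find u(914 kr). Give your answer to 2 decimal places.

First, u(1,145 kr) = 0.35·u(5,000 kr) + 0.65·u(0 kr) = 0.35.
Chaining: u(914 kr) = 0.54·0.35 + 0.46·0.00 = 0.1890.

0.19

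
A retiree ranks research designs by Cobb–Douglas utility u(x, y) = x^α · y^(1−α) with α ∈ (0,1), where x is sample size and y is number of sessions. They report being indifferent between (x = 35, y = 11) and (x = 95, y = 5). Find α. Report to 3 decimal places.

α ≈ 0.441

Indifference: 35^α · 11^(1−α) = 95^α · 5^(1−α).
(35/95)^α = (5/11)^(1−α); take logs: α·ln(35/95) = (1−α)·ln(5/11), i.e. α·-0.998529 = (1−α)·-0.788457.
Thus α·(-1.786986) = -0.788457, so α = -0.788457/-1.786986 ≈ 0.441.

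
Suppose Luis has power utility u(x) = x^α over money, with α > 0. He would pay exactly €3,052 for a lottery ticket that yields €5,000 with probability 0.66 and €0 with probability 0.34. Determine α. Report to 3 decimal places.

α ≈ 0.842

Since u(0) = 0, the lottery's EU is 0.66·5000^α.
Setting u(3052) equal to that: 3052^α = 0.66·5000^α ⇒ (3052/5000)^α = 0.66.
α = ln(0.66) / ln(3052/5000) = -0.415515/-0.493641 ≈ 0.842.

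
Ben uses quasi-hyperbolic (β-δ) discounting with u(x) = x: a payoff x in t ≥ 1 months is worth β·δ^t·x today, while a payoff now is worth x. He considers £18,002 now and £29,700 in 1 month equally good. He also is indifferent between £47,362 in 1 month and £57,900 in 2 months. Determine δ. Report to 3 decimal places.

Both payoffs in the second observation are in the future, so β drops out: δ^1·47362 = δ^2·57900 ⇒ δ = 47362/57900 = 0.81800.

δ ≈ 0.818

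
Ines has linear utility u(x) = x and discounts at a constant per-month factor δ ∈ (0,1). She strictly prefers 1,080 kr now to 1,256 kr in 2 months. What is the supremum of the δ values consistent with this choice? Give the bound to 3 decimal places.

Under u(x) = x this choice says 1080 > δ^2·1256.
So δ^2 < 1080/1256 = 0.85987; taking the square root of both positive sides preserves the inequality.
δ < 0.85987^(1/2) = 0.927.

δ < 0.927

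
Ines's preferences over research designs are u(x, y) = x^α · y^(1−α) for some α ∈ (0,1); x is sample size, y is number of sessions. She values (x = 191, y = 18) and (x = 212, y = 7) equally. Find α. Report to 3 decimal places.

The Cobb–Douglas utilities coincide, so 191^α·18^(1−α) = 212^α·7^(1−α).
(191/212)^α = (7/18)^(1−α); take logs: α·ln(191/212) = (1−α)·ln(7/18), i.e. α·-0.104313 = (1−α)·-0.944462.
So α/(1−α) = (-0.944462)/(-0.104313) = 9.054116, and α = 9.054116/10.054116 ≈ 0.901.

α ≈ 0.901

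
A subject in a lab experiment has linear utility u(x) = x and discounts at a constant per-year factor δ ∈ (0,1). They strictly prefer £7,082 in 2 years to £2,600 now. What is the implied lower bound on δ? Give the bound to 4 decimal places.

δ > 0.6059

Under u(x) = x this choice says 2600 < δ^2·7082.
So δ^2 > 2600/7082 = 0.36713; taking the square root of both positive sides preserves the inequality.
δ > (2600/7082)^(1/2) ≈ 0.6059.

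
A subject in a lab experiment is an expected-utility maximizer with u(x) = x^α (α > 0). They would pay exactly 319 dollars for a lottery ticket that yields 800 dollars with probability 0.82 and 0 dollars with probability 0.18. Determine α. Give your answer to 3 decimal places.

α ≈ 0.216

Since u(0) = 0, the lottery's EU is 0.82·800^α.
Setting u(319) equal to that: 319^α = 0.82·800^α ⇒ (319/800)^α = 0.82.
Take logs: α = ln 0.82 / ln(319/800) ≈ 0.21584.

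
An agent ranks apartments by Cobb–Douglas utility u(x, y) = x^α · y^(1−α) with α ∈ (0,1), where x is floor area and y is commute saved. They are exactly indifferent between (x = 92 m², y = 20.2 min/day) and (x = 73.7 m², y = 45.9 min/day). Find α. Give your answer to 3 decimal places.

The Cobb–Douglas utilities coincide, so 92^α·20.2^(1−α) = 73.7^α·45.9^(1−α).
Taking logs: α·ln 92 + (1−α)·ln 20.2 = α·ln 73.7 + (1−α)·ln 45.9, i.e. α·0.221786 = (1−α)·0.820783.
So α/(1−α) = (0.820783)/(0.221786) = 3.700788, and α = 3.700788/4.700788 ≈ 0.787.

α ≈ 0.787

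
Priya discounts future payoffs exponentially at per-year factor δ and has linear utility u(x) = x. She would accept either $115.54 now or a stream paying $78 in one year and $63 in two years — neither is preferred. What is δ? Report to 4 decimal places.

Equating present values: 115.54 = 78δ + 63δ².
Rearranged: 63δ² + 78δ − 115.54 = 0.
By the quadratic formula (taking the positive root), δ = (−78 + √35200.08) / 126 ≈ 0.8700.

δ ≈ 0.8700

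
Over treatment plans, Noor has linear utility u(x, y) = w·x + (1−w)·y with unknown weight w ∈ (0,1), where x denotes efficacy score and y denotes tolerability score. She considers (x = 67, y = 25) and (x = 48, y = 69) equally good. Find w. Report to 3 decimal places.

u(67,25) = u(48,69) means w·67 + (1−w)·25 = w·48 + (1−w)·69.
Collecting terms: w·19 = (1−w)·44.
Hence w = 44/(19+44) = 44/63 = 0.698.

w = 0.698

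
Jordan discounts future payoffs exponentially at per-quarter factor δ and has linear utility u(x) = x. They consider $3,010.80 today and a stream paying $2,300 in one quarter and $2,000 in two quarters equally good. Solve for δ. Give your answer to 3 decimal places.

δ ≈ 0.780

The stream is worth 2300δ + 2000δ² today, so 2300δ + 2000δ² = 3010.80.
Rearranged: 2000δ² + 2300δ − 3010.80 = 0.
The positive root is δ = [−2300 + √(2300² + 4·2000·3010.80)] / (2·2000) = (−2300 + 5420.000)/4000 ≈ 0.780.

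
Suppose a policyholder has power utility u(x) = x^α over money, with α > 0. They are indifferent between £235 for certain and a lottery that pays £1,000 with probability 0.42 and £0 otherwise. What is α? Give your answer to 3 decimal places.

Since u(0) = 0, the lottery's EU is 0.42·1000^α.
Equating: 235^α = 0.42·1000^α, i.e. 0.2350^α = 0.42.
α = ln(0.42) / ln(235/1000) = -0.867501/-1.448170 ≈ 0.599.

α ≈ 0.599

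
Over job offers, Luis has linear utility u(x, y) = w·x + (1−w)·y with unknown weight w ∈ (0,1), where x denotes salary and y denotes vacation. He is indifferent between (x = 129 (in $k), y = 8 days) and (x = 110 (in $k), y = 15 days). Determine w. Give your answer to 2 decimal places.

w = 0.27

Equating utilities: w·129 + (1−w)·8 = w·110 + (1−w)·15.
Rearranging, 19·w − 7·(1−w) = 0.
So w/(1−w) = 7/19 = 0.3684, giving w = 7/(19+7) = 0.27.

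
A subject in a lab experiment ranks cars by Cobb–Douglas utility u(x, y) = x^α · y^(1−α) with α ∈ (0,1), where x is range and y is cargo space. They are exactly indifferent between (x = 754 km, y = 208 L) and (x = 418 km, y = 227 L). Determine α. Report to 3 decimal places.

α ≈ 0.129

Set the two utilities equal: 754^α·208^(1−α) = 418^α·227^(1−α).
Rearrange to (754/418)^α = (227/208)^(1−α) and take logs: α·0.589911 = (1−α)·0.087412.
With A = 0.589911 and B = 0.087412: α·A = (1−α)·B, so α = B/(A+B) = 0.087412/0.677323 ≈ 0.129.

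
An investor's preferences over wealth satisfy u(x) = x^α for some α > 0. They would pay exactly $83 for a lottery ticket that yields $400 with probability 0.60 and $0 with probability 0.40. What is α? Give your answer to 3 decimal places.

α ≈ 0.325

The lottery's expected utility is 0.60·u(400) + 0.40·u(0) = 0.60·400^α (since u(0) = 0 for α > 0).
Setting u(83) equal to that: 83^α = 0.60·400^α ⇒ (83/400)^α = 0.60.
Take logs: α = ln 0.60 / ln(83/400) ≈ 0.32482.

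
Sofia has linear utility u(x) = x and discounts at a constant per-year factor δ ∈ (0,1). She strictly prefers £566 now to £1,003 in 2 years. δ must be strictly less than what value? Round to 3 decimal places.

δ < 0.751

Comparing present values: 566 > δ^2·1003.
Hence δ^2 < 566/1003 = 0.56431, and x ↦ x^(1/2) is increasing on (0,∞).
δ < 0.56431^(1/2) = 0.751.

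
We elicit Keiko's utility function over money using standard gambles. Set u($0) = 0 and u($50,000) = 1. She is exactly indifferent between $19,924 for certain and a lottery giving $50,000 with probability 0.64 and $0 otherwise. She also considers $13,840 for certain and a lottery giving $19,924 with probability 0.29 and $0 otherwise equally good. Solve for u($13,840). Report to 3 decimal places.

0.186

First, u($19,924) = 0.64·u($50,000) + 0.36·u($0) = 0.64.
The second indifference gives u($13,840) = 0.29·u($19,924) + 0.71·u($0) = 0.29·0.64 + 0.71·0.00 = 0.1856.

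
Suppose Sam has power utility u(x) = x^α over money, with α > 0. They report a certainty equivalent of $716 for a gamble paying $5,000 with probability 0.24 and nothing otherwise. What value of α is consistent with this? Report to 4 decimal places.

α ≈ 0.7343

The lottery's expected utility is 0.24·u(5000) + 0.76·u(0) = 0.24·5000^α (since u(0) = 0 for α > 0).
Setting u(716) equal to that: 716^α = 0.24·5000^α ⇒ (716/5000)^α = 0.24.
Taking logs: α·ln(716/5000) = ln(0.24), so α = -1.4271164 / -1.9435130 ≈ 0.7343.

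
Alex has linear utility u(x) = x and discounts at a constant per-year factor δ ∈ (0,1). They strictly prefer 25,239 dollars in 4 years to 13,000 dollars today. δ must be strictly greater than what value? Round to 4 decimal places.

δ > 0.8472

Comparing present values: 13000 < δ^4·25239.
Hence δ^4 > 13000/25239 = 0.51508, and x ↦ x^(1/4) is increasing on (0,∞).
δ > 0.51508^(1/4) = 0.8472.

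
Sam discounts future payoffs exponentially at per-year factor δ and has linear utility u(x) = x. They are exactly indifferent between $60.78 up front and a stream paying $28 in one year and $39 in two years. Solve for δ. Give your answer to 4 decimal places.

δ ≈ 0.9400

The stream is worth 28δ + 39δ² today, so 28δ + 39δ² = 60.78.
Rearranged: 39δ² + 28δ − 60.78 = 0.
δ = (−28 + √(28² + 4·39·60.78)) / (2·39) = (−28 + √10265.68) / 78 ≈ 0.9400.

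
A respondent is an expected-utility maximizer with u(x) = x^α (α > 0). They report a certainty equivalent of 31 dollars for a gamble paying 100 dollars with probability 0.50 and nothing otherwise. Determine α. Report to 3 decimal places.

EU(lottery) = 0.50·100^α + 0.50·0 = 0.50·100^α.
Indifference: 31^α = 0.50·100^α, so (31/100)^α = 0.50.
α = ln(0.50) / ln(31/100) = -0.693147/-1.171183 ≈ 0.592.

α ≈ 0.592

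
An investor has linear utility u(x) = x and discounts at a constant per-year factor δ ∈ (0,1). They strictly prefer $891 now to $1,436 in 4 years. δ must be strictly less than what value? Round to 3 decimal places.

The preference means 891 > δ^4·1436.
Dividing by 1436: δ^4 < 0.62047. Both sides are positive, so the 4th root keeps the direction.
δ < (891/1436)^(1/4) ≈ 0.888.

δ < 0.888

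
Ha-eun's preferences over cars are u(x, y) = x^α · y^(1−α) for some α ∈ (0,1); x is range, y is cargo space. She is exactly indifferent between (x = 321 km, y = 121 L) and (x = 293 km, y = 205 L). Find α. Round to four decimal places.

Indifference: 321^α · 121^(1−α) = 293^α · 205^(1−α).
Taking logs: α·ln 321 + (1−α)·ln 121 = α·ln 293 + (1−α)·ln 205, i.e. α·0.0912685 = (1−α)·0.5272194.
With A = 0.0912685 and B = 0.5272194: α·A = (1−α)·B, so α = B/(A+B) = 0.5272194/0.6184879 ≈ 0.8524.

α ≈ 0.8524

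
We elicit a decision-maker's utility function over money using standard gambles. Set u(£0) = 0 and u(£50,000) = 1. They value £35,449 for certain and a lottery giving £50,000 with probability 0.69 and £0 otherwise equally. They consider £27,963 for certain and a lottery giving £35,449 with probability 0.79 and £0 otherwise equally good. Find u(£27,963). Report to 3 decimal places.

From the first indifference, u(£35,449) = 0.69·u(£50,000) + 0.31·u(£0) = 0.69·1 + 0.31·0 = 0.69.
Chaining: u(£27,963) = 0.79·0.69 + 0.21·0.00 = 0.5451.

0.545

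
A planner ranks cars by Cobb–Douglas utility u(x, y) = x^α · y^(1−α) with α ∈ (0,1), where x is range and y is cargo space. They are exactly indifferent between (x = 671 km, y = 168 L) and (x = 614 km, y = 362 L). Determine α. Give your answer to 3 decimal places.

Indifference: 671^α · 168^(1−α) = 614^α · 362^(1−α).
(671/614)^α = (362/168)^(1−α); take logs: α·ln(671/614) = (1−α)·ln(362/168), i.e. α·0.088774 = (1−α)·0.767680.
Thus α·(0.856454) = 0.767680, so α = 0.767680/0.856454 ≈ 0.896.

α ≈ 0.896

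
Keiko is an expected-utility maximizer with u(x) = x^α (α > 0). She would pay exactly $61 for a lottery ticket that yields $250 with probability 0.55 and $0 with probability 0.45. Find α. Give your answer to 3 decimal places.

Since u(0) = 0, the lottery's EU is 0.55·250^α.
Setting u(61) equal to that: 61^α = 0.55·250^α ⇒ (61/250)^α = 0.55.
Taking logs: α·ln(61/250) = ln(0.55), so α = -0.597837 / -1.410587 ≈ 0.424.

α ≈ 0.424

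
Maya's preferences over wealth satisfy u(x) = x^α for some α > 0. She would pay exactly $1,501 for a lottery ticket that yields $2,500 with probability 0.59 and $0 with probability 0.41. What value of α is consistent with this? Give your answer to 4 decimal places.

α ≈ 1.0343

The lottery's expected utility is 0.59·u(2500) + 0.41·u(0) = 0.59·2500^α (since u(0) = 0 for α > 0).
Equating: 1501^α = 0.59·2500^α, i.e. 0.6004^α = 0.59.
Taking logs: α·ln(1501/2500) = ln(0.59), so α = -0.5276327 / -0.5101592 ≈ 1.0343.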